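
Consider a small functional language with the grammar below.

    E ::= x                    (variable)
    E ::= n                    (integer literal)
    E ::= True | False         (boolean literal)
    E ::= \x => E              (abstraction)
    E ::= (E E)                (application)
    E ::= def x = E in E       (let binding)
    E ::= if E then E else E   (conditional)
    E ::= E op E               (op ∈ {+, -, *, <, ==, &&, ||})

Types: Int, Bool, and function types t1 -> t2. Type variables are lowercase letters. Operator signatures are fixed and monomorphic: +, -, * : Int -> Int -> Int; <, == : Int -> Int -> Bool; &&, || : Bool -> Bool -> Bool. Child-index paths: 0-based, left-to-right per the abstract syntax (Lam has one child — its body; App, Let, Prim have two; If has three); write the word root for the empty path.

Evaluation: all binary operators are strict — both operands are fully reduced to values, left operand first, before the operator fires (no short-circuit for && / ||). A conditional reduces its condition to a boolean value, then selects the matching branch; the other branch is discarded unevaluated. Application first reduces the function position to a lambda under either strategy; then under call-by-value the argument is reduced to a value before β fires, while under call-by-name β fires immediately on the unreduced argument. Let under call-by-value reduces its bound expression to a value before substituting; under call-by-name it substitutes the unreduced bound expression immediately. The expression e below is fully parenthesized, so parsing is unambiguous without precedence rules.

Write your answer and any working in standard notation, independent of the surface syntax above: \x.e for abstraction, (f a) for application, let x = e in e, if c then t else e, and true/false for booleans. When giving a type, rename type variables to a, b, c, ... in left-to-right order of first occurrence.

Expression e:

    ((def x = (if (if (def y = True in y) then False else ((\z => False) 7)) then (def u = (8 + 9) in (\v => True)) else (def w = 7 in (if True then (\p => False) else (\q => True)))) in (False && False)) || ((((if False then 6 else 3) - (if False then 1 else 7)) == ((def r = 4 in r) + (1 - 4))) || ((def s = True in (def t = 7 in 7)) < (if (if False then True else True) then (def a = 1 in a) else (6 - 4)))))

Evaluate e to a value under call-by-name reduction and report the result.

Answer: false

Trace:
step 0: ((let x = (if (if (let y = true in y) then false else ((\z.false) 7)) then (let u = (8 + 9) in (\v.true)) else (let w = 7 in (if true then (\p.false) else (\q.true)))) in (false && false)) || ((((if false then 6 else 3) - (if false then 1 else 7)) == ((let r = 4 in r) + (1 - 4))) || ((let s = true in (let t = 7 in 7)) < (if (if false then true else true) then (let a = 1 in a) else (6 - 4)))))
step 1: [let@0] ((false && false) || ((((if false then 6 else 3) - (if false then 1 else 7)) == ((let r = 4 in r) + (1 - 4))) || ((let s = true in (let t = 7 in 7)) < (if (if false then true else true) then (let a = 1 in a) else (6 - 4)))))
step 2: [delta@0] (false || ((((if false then 6 else 3) - (if false then 1 else 7)) == ((let r = 4 in r) + (1 - 4))) || ((let s = true in (let t = 7 in 7)) < (if (if false then true else true) then (let a = 1 in a) else (6 - 4)))))
step 3: [if@1.0.0.0] (false || (((3 - (if false then 1 else 7)) == ((let r = 4 in r) + (1 - 4))) || ((let s = true in (let t = 7 in 7)) < (if (if false then true else true) then (let a = 1 in a) else (6 - 4)))))
step 4: [if@1.0.0.1] (false || (((3 - 7) == ((let r = 4 in r) + (1 - 4))) || ((let s = true in (let t = 7 in 7)) < (if (if false then true else true) then (let a = 1 in a) else (6 - 4)))))
step 5: [delta@1.0.0] (false || ((-4 == ((let r = 4 in r) + (1 - 4))) || ((let s = true in (let t = 7 in 7)) < (if (if false then true else true) then (let a = 1 in a) else (6 - 4)))))
step 6: [let@1.0.1.0] (false || ((-4 == (4 + (1 - 4))) || ((let s = true in (let t = 7 in 7)) < (if (if false then true else true) then (let a = 1 in a) else (6 - 4)))))
step 7: [delta@1.0.1.1] (false || ((-4 == (4 + -3)) || ((let s = true in (let t = 7 in 7)) < (if (if false then true else true) then (let a = 1 in a) else (6 - 4)))))
step 8: [delta@1.0.1] (false || ((-4 == 1) || ((let s = true in (let t = 7 in 7)) < (if (if false then true else true) then (let a = 1 in a) else (6 - 4)))))
step 9: [delta@1.0] (false || (false || ((let s = true in (let t = 7 in 7)) < (if (if false then true else true) then (let a = 1 in a) else (6 - 4)))))
step 10: [let@1.1.0] (false || (false || ((let t = 7 in 7) < (if (if false then true else true) then (let a = 1 in a) else (6 - 4)))))
step 11: [let@1.1.0] (false || (false || (7 < (if (if false then true else true) then (let a = 1 in a) else (6 - 4)))))
step 12: [if@1.1.1.0] (false || (false || (7 < (if true then (let a = 1 in a) else (6 - 4)))))
step 13: [if@1.1.1] (false || (false || (7 < (let a = 1 in a))))
step 14: [let@1.1.1] (false || (false || (7 < 1)))
step 15: [delta@1.1] (false || (false || false))
step 16: [delta@1] (false || false)
step 17: [delta@root] false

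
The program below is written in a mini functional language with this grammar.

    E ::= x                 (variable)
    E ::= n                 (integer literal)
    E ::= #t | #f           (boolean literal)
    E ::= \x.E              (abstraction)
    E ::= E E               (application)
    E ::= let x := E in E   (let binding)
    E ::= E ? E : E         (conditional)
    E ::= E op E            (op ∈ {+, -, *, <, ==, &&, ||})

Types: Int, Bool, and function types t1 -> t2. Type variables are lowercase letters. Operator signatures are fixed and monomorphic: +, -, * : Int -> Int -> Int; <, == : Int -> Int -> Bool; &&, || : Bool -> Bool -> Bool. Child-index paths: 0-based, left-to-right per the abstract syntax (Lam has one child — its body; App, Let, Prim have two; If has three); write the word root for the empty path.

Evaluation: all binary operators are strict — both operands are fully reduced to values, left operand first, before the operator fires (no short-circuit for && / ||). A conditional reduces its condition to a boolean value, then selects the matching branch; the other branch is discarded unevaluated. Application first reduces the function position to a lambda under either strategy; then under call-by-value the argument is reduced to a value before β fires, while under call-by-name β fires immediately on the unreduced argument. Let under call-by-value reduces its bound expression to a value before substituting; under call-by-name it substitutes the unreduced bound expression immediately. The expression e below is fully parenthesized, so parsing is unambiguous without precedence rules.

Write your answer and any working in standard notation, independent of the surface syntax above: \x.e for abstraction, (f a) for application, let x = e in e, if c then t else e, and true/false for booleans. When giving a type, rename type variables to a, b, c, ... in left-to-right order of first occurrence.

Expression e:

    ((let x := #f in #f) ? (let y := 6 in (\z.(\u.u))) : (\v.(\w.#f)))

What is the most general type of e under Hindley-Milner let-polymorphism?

Answer: a -> Bool -> Bool

Working:
let x : Bool
  unify Bool ~ Bool
let y : Int
u : b
\u._ : b -> b
\z._ : a -> b -> b
\w._ : d -> Bool
\v._ : c -> d -> Bool
  unify a -> b -> b ~ c -> d -> Bool
  unify a ~ c
  unify b -> b ~ d -> Bool
  unify b ~ d
  unify d ~ Bool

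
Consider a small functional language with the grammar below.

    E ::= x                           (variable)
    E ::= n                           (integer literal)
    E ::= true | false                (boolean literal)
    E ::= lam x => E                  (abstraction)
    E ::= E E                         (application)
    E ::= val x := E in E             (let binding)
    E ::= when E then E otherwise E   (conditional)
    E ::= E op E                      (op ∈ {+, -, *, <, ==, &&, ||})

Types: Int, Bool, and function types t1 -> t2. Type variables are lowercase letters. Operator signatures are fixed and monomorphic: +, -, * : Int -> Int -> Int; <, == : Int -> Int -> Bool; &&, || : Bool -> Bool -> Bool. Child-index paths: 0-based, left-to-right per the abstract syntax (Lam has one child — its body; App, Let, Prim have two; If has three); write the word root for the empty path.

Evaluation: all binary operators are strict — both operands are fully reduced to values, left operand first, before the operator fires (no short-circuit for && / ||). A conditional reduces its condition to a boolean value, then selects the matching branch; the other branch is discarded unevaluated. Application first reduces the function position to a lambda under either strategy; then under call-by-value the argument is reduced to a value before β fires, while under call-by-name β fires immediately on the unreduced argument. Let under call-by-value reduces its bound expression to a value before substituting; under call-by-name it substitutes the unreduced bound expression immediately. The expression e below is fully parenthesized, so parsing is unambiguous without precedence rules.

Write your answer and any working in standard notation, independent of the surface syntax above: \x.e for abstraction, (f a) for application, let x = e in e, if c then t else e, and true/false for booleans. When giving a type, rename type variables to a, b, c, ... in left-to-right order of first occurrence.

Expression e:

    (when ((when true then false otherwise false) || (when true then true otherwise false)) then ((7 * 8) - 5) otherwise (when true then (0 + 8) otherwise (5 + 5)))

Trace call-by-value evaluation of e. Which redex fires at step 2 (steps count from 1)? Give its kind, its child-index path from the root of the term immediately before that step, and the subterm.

Answer: if at 0.1 : (if true then true else false)

Working:
step 0: (if ((if true then false else false) || (if true then true else false)) then ((7 * 8) - 5) else (if true then (0 + 8) else (5 + 5)))
step 1: [if@0.0] (if (false || (if true then true else false)) then ((7 * 8) - 5) else (if true then (0 + 8) else (5 + 5)))
step 2: [if@0.1] (if (false || true) then ((7 * 8) - 5) else (if true then (0 + 8) else (5 + 5)))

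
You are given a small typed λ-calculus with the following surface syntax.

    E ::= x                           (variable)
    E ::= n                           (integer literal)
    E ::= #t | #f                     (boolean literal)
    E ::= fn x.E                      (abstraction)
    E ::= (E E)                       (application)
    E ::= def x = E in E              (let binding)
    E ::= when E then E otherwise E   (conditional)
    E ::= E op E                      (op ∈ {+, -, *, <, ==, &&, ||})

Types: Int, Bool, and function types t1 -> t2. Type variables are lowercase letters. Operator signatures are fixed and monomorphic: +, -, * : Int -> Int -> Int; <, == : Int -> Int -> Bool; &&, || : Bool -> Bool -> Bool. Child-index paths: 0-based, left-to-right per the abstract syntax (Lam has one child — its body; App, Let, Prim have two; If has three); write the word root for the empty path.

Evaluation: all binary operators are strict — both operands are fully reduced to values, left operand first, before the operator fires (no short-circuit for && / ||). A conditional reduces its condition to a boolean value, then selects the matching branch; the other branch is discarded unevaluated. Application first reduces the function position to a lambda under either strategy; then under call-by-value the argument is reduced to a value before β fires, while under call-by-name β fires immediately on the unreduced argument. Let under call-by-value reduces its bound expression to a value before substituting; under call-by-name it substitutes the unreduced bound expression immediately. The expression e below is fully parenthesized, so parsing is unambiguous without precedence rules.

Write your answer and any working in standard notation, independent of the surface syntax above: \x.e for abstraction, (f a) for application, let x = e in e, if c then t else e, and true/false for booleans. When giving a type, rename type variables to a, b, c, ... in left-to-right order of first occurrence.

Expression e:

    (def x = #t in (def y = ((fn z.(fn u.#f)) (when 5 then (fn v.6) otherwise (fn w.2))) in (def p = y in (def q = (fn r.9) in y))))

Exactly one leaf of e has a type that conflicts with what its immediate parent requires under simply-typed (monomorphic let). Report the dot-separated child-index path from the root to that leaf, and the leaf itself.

Answer: 1.0.1.0 : 5

Working:
let x : Bool
\u._ : b -> Bool
\z._ : a -> b -> Bool
  unify Int ~ Bool
  FAIL: mismatch Int ~ Bool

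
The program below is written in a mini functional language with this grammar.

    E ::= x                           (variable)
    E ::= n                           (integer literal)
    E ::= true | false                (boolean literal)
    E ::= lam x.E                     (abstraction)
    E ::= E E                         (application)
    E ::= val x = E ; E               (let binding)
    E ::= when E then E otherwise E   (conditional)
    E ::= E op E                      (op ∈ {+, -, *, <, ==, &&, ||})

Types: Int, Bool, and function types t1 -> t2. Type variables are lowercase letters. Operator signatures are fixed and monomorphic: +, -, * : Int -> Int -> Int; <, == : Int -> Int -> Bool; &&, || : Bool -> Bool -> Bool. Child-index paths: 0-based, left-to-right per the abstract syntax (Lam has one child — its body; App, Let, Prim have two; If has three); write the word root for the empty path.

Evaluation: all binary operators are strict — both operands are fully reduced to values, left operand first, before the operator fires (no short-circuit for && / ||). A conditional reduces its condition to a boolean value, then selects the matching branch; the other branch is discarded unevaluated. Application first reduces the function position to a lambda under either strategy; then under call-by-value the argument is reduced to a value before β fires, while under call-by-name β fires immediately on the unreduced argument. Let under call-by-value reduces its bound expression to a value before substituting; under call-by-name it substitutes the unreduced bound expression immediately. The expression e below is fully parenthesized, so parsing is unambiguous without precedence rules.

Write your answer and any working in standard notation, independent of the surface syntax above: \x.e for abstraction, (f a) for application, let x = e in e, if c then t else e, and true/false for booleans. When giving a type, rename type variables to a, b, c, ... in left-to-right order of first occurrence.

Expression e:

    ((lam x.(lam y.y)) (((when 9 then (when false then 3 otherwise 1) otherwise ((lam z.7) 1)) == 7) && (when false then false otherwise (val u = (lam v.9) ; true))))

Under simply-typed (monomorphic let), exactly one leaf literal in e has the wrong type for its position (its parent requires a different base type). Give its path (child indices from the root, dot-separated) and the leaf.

Derivation:
y : b
\y._ : b -> b
\x._ : a -> b -> b
  unify Int ~ Bool
  FAIL: mismatch Int ~ Bool

Answer: 1.0.0.0 : 9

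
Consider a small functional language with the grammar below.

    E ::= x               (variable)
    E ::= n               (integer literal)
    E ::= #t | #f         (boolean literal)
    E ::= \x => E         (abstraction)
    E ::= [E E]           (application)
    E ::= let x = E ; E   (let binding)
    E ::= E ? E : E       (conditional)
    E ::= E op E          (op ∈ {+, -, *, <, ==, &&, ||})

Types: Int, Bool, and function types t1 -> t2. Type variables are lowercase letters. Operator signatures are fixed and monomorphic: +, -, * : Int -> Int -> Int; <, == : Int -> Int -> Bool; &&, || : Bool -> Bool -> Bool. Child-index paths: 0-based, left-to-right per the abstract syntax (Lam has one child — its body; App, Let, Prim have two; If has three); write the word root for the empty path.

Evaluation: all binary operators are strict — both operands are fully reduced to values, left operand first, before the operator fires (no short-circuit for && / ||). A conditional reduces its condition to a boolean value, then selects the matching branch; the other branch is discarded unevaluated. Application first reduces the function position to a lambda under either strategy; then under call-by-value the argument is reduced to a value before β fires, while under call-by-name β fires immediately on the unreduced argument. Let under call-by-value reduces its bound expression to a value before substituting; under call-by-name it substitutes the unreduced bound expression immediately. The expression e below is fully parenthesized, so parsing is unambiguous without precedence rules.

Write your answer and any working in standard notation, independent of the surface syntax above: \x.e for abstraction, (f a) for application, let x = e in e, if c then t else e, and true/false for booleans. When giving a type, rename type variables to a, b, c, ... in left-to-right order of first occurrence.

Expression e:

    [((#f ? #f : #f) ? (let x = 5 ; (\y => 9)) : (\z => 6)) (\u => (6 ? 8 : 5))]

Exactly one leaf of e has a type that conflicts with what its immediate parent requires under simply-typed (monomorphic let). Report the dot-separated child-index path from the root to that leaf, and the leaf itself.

Derivation:
  unify Bool ~ Bool
  unify Bool ~ Bool
  unify Bool ~ Bool
let x : Int
\y._ : a -> Int
\z._ : b -> Int
  unify a -> Int ~ b -> Int
  unify a ~ b
  unify Int ~ Int
  unify Int ~ Bool
  FAIL: mismatch Int ~ Bool

Answer: 1.0.0 : 6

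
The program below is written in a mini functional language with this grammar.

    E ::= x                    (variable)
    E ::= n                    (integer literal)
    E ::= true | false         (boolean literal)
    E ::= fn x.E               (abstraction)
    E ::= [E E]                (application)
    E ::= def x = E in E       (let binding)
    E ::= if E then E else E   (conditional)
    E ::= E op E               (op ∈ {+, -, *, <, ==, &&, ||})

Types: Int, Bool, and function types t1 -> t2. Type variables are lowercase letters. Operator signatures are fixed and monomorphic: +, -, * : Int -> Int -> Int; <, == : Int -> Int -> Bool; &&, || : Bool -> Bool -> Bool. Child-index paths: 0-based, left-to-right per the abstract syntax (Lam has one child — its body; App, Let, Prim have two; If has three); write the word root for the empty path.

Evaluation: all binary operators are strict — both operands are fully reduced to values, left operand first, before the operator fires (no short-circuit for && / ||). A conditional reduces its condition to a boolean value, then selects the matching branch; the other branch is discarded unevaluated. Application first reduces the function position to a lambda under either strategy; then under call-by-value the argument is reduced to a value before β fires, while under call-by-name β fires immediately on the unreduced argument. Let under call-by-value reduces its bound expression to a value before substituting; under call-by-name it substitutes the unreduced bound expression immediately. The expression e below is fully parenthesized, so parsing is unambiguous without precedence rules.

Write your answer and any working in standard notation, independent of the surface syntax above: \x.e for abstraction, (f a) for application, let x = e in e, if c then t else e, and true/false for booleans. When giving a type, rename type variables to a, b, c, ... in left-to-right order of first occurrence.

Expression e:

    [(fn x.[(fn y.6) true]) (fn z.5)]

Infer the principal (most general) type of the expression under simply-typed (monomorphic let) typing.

Answer: Int

Trace:
\y._ : b -> Int
  unify b -> Int ~ Bool -> c
  unify b ~ Bool
  unify Int ~ c
_ _ : Int
\x._ : a -> Int
\z._ : d -> Int
  unify a -> Int ~ (d -> Int) -> e
  unify a ~ d -> Int
  unify Int ~ e
_ _ : Int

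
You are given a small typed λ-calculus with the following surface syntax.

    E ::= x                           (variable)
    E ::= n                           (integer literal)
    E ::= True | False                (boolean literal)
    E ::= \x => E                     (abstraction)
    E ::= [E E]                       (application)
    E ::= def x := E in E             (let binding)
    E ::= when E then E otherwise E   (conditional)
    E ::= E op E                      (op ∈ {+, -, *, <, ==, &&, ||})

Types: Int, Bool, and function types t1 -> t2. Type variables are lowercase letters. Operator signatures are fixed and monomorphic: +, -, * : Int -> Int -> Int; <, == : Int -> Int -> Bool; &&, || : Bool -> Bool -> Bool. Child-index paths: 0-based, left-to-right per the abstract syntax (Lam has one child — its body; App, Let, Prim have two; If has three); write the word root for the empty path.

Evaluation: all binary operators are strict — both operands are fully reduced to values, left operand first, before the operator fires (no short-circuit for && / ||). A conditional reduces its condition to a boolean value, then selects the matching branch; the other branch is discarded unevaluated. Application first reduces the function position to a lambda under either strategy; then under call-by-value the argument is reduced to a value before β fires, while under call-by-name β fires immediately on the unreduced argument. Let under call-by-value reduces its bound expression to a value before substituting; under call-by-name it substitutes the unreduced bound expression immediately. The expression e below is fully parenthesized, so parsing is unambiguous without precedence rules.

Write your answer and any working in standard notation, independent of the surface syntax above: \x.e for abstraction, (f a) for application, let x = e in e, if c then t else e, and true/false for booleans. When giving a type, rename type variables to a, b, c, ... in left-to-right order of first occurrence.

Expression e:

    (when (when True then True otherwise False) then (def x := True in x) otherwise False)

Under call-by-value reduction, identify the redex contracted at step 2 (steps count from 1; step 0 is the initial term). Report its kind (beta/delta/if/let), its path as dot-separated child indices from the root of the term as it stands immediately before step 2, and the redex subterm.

Answer: if at root : (if true then (let x = true in x) else false)

Derivation:
step 0: (if (if true then true else false) then (let x = true in x) else false)
step 1: [if@0] (if true then (let x = true in x) else false)
step 2: [if@root] (let x = true in x)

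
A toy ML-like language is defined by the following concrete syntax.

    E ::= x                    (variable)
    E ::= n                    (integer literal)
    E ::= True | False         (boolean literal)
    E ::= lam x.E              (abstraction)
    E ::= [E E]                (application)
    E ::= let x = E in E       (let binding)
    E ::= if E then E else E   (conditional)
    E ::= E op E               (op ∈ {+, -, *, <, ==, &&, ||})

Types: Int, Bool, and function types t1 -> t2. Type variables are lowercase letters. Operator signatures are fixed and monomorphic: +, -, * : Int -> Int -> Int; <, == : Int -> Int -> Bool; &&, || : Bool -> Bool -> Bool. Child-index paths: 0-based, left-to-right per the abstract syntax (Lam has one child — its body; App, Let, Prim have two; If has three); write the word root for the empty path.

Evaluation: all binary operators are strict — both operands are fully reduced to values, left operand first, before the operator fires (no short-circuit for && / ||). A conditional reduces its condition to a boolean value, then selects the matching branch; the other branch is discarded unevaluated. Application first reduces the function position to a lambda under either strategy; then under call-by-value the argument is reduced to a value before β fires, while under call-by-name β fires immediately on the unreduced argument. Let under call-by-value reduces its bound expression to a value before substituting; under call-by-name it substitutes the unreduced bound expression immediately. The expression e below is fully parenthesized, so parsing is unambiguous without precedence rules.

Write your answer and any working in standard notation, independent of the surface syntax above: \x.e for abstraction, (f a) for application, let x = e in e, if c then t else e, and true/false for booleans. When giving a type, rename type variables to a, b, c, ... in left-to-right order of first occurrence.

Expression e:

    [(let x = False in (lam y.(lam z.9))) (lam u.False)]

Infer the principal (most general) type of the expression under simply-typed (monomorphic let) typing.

Derivation:
let x : Bool
\z._ : b -> Int
\y._ : a -> b -> Int
\u._ : c -> Bool
  unify a -> b -> Int ~ (c -> Bool) -> d
  unify a ~ c -> Bool
  unify b -> Int ~ d
_ _ : b -> Int

Answer: a -> Int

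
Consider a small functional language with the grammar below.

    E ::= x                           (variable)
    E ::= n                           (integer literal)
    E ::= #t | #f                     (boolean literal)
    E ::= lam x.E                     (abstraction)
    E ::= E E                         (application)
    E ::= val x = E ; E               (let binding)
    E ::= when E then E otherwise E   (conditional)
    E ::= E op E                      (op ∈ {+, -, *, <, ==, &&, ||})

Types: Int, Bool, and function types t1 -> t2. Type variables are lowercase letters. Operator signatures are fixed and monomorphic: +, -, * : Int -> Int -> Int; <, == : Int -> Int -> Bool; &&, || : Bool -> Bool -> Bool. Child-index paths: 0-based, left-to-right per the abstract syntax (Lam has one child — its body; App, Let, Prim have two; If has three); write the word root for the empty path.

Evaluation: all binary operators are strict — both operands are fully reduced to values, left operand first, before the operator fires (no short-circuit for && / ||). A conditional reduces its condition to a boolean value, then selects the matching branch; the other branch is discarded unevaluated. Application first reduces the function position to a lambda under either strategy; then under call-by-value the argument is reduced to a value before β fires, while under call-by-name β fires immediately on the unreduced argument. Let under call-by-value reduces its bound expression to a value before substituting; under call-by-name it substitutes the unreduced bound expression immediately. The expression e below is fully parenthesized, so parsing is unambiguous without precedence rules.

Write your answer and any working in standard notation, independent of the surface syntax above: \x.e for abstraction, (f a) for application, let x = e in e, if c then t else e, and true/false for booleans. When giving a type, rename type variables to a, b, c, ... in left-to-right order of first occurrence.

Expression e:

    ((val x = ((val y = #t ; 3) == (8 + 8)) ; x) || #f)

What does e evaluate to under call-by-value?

Derivation:
step 0: ((let x = ((let y = true in 3) == (8 + 8)) in x) || false)
step 1: [let@0.0.0] ((let x = (3 == (8 + 8)) in x) || false)
step 2: [delta@0.0.1] ((let x = (3 == 16) in x) || false)
step 3: [delta@0.0] ((let x = false in x) || false)
step 4: [let@0] (false || false)
step 5: [delta@root] false

Answer: false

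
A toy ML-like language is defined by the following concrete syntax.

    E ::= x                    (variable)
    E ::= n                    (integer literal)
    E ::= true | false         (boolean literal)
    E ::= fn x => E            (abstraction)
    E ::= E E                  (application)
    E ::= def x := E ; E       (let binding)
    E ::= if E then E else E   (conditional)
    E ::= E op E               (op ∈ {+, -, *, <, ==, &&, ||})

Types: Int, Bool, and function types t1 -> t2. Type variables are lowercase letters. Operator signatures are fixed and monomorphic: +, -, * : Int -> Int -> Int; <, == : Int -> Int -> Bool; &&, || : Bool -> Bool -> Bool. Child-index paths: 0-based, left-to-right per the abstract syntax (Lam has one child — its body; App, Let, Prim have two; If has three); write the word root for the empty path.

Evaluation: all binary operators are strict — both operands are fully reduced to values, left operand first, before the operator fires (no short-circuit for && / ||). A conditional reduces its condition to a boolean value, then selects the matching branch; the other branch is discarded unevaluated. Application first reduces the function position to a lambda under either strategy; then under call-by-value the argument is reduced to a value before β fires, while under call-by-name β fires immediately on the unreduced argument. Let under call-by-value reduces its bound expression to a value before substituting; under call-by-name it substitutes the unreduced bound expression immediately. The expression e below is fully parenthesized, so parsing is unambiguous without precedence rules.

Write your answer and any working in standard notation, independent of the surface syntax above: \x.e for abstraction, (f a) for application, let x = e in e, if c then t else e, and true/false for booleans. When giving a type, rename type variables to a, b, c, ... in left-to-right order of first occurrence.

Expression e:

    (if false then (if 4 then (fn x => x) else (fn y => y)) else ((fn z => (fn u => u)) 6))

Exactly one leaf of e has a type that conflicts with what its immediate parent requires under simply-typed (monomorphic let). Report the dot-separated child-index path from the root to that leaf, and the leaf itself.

Answer: 1.0 : 4

Trace:
  unify Bool ~ Bool
  unify Int ~ Bool
  FAIL: mismatch Int ~ Bool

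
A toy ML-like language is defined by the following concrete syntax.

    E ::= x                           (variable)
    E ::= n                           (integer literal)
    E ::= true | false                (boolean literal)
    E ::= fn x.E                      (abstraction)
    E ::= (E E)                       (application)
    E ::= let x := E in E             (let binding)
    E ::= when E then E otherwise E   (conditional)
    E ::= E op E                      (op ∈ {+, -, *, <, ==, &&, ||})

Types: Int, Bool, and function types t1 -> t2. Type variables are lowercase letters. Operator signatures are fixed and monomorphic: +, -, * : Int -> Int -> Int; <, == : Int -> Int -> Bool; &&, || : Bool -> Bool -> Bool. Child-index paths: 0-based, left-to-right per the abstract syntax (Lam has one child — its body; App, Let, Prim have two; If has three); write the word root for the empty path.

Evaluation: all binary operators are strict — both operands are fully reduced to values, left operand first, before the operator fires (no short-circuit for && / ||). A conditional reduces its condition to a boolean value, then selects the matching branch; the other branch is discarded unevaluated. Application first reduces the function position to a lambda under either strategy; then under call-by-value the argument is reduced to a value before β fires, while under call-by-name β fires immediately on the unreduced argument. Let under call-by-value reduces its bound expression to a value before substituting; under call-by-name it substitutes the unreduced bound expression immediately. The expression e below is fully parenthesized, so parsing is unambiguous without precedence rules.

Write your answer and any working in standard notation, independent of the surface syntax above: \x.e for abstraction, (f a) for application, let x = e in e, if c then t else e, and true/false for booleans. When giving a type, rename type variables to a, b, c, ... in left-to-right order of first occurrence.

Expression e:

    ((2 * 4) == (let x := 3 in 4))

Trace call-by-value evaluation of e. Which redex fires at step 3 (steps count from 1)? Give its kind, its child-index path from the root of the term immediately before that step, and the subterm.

Working:
step 0: ((2 * 4) == (let x = 3 in 4))
step 1: [delta@0] (8 == (let x = 3 in 4))
step 2: [let@1] (8 == 4)
step 3: [delta@root] false

Answer: delta at root : (8 == 4)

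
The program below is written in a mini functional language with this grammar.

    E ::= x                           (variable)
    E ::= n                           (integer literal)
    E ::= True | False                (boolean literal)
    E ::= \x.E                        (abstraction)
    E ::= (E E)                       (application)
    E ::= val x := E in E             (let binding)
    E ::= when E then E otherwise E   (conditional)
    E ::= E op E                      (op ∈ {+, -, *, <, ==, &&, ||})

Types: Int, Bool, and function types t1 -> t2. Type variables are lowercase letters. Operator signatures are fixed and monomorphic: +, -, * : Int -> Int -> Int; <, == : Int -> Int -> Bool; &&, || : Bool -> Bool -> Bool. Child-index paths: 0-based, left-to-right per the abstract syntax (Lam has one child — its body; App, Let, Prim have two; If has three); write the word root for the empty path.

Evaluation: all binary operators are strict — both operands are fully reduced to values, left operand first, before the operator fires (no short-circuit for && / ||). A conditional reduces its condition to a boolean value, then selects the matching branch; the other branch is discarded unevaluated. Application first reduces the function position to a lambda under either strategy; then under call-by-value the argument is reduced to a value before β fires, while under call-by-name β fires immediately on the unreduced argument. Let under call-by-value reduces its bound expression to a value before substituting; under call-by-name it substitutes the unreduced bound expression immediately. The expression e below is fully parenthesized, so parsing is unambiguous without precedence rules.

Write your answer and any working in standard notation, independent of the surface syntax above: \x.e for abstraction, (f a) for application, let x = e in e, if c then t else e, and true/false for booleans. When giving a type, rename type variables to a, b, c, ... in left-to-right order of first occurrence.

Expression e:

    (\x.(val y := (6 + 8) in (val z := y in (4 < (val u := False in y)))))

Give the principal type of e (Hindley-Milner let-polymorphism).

Trace:
  unify Int ~ Int
  unify Int ~ Int
let y : Int
y : Int
let z : Int
  unify Int ~ Int
let u : Bool
y : Int
  unify Int ~ Int
\x._ : a -> Bool

Answer: a -> Bool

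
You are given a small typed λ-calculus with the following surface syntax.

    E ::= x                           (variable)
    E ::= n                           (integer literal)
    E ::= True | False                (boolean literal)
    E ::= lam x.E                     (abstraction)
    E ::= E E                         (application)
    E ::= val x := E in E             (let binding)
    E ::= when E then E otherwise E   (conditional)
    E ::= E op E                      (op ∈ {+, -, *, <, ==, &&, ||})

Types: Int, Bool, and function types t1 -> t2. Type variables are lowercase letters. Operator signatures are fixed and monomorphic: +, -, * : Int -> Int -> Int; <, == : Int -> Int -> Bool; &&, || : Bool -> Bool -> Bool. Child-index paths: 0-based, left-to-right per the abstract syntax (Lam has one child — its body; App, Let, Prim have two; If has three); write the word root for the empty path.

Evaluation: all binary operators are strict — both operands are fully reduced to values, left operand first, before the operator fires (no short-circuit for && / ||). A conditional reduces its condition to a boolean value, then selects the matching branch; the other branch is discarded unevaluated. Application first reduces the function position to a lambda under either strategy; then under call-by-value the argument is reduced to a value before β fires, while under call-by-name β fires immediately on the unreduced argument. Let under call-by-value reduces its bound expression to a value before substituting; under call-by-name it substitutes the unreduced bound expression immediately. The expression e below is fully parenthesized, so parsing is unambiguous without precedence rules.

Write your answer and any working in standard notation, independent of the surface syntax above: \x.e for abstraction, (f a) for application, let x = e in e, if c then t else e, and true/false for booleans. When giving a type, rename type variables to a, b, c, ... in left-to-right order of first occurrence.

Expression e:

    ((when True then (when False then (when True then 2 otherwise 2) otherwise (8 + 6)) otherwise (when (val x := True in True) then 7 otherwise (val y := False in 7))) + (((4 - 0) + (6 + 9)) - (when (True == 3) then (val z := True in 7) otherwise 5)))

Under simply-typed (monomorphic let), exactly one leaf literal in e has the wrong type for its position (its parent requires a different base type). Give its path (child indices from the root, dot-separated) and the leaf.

Trace:
  unify Bool ~ Bool
  unify Bool ~ Bool
  unify Bool ~ Bool
  unify Int ~ Int
  unify Int ~ Int
  unify Int ~ Int
  unify Int ~ Int
let x : Bool
  unify Bool ~ Bool
let y : Bool
  unify Int ~ Int
  unify Int ~ Int
  unify Int ~ Int
  unify Int ~ Int
  unify Int ~ Int
  unify Int ~ Int
  unify Int ~ Int
  unify Int ~ Int
  unify Int ~ Int
  unify Int ~ Int
  unify Bool ~ Int
  FAIL: mismatch Bool ~ Int

Answer: 1.1.0.0 : true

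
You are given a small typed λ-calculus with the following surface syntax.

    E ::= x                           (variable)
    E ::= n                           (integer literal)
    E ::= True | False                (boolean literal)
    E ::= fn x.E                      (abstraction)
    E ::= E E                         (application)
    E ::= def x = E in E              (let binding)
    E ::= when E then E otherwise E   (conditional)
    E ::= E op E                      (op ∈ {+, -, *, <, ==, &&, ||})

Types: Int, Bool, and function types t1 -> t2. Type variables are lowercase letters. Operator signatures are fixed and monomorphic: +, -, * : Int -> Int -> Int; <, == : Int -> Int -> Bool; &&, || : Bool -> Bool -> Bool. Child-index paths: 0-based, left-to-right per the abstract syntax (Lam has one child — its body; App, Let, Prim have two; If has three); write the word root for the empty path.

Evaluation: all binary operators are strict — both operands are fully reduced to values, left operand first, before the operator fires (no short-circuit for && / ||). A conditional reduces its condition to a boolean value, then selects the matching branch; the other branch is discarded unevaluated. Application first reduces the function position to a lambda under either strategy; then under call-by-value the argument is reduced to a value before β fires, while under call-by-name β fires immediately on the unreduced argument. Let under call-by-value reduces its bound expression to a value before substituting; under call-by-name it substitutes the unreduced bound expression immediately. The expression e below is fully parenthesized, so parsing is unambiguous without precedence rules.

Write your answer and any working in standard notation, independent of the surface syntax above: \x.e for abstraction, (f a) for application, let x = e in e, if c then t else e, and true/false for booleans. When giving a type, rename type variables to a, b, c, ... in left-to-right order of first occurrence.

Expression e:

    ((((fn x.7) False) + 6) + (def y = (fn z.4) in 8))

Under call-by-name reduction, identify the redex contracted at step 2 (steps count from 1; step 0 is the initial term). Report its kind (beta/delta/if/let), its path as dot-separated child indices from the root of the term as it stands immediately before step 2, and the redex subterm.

Trace:
step 0: ((((\x.7) false) + 6) + (let y = (\z.4) in 8))
step 1: [beta@0.0] ((7 + 6) + (let y = (\z.4) in 8))
step 2: [delta@0] (13 + (let y = (\z.4) in 8))

Answer: delta at 0 : (7 + 6)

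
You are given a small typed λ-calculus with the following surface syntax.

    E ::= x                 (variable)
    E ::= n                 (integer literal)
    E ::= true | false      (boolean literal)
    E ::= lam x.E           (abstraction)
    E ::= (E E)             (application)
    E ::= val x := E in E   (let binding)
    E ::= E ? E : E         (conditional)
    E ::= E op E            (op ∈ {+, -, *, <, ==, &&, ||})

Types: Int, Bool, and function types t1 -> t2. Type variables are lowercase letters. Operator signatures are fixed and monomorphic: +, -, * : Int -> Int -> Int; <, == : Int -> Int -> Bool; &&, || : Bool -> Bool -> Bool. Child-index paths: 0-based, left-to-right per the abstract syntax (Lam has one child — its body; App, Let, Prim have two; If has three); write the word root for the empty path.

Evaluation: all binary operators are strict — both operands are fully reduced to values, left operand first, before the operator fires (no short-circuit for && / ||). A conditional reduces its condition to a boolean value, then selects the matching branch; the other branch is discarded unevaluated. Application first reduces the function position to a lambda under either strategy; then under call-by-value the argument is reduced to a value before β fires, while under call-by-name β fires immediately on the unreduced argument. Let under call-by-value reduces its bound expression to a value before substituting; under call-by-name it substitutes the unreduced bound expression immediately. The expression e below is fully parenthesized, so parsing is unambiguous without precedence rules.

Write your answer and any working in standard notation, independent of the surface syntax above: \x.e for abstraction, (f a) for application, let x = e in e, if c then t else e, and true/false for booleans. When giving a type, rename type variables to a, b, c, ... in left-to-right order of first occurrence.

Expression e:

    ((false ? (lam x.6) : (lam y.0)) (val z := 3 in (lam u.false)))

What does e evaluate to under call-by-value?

Answer: 0

Derivation:
step 0: ((if false then (\x.6) else (\y.0)) (let z = 3 in (\u.false)))
step 1: [if@0] ((\y.0) (let z = 3 in (\u.false)))
step 2: [let@1] ((\y.0) (\u.false))
step 3: [beta@root] 0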